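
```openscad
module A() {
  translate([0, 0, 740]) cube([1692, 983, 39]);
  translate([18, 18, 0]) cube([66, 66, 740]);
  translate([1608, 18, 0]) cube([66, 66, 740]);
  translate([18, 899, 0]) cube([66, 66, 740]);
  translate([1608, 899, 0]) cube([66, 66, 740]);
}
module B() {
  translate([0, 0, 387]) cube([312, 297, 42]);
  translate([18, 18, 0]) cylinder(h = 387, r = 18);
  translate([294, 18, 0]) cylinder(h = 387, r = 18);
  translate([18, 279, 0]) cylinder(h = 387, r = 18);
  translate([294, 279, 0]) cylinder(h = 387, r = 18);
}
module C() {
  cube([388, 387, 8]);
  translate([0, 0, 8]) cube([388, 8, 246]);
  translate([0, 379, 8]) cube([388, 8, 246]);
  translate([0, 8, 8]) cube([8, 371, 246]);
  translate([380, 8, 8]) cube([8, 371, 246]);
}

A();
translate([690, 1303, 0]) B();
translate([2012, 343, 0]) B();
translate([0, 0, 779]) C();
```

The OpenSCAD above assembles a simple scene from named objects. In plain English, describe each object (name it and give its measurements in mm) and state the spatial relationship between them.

A is a table with a 1692×983 mm rectangular top, 39 mm thick, top surface at z = 779 mm, supported by four 66×66 mm square legs, each inset 18 mm from the nearest pair of top edges, running from the floor.

B is a four-legged stool. The seat is 312×297 mm, 42 mm thick, top at z = 429 mm. It stands on four round legs, each 36 mm in diameter, from z = 0 to the seat underside, each leg's axis is inset half a diameter from the nearest pair of seat edges (so the leg's bounding box is flush with the corner).

C is an open storage box with external size 388×387×254 mm and wall thickness 8 mm (the base is also 8 mm thick). The base covers the whole footprint; the four walls stand on the base, with the y-facing walls full-width and the x-facing walls fitting between their inner faces.

Two stools sit around the table at the +y, +x sides. The open box is on top of the table.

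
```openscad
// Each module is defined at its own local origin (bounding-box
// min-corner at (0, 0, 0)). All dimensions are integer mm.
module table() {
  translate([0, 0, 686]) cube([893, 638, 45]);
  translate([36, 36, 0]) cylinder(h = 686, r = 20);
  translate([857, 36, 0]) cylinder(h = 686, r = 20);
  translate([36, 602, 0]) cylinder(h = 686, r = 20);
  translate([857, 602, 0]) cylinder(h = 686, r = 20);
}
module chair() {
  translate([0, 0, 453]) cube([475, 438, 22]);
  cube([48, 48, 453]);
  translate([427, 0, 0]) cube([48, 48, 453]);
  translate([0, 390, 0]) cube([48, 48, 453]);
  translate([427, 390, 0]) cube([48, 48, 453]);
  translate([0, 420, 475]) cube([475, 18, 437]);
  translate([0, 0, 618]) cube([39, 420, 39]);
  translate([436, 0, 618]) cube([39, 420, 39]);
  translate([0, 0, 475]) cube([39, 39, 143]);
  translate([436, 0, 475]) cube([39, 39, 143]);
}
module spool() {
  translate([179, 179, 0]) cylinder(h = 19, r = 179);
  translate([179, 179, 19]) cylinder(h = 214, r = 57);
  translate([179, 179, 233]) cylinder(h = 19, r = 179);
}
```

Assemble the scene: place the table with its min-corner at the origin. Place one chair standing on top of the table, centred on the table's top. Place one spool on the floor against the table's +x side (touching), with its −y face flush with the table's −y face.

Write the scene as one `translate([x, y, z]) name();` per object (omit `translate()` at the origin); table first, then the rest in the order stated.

table();
translate([209, 100, 731]) chair();
translate([893, 0, 0]) spool();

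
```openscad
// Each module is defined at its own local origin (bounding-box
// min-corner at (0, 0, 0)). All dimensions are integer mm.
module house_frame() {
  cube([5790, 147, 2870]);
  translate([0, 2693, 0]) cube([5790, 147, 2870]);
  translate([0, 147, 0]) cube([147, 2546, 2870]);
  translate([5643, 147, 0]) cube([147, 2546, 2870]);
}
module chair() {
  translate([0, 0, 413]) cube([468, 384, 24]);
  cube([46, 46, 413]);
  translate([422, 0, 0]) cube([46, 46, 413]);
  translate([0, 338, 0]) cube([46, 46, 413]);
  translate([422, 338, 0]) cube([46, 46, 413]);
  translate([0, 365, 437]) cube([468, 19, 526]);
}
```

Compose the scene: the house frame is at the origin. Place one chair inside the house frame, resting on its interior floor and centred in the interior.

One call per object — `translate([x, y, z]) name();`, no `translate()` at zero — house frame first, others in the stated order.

house_frame();
translate([2661, 1228, 0]) chair();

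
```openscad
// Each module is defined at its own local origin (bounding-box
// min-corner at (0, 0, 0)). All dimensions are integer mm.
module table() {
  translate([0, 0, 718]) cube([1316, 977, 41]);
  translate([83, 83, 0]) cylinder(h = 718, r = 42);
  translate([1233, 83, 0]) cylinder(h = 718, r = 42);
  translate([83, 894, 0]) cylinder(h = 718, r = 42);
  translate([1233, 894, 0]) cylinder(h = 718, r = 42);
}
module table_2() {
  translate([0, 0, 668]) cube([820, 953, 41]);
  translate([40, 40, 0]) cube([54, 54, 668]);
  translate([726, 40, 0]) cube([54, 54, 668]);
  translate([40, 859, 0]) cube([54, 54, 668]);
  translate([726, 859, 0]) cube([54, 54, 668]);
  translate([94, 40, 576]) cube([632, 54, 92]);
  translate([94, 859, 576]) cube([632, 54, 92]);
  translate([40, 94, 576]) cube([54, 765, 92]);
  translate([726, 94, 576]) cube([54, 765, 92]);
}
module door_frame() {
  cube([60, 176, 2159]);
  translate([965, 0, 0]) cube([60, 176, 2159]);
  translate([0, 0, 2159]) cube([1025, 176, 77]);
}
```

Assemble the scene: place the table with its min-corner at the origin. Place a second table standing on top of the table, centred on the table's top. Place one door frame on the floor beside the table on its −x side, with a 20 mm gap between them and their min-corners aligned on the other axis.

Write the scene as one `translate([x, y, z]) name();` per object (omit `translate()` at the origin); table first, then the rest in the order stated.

table();
translate([248, 12, 759]) table_2();
translate([-1045, 0, 0]) door_frame();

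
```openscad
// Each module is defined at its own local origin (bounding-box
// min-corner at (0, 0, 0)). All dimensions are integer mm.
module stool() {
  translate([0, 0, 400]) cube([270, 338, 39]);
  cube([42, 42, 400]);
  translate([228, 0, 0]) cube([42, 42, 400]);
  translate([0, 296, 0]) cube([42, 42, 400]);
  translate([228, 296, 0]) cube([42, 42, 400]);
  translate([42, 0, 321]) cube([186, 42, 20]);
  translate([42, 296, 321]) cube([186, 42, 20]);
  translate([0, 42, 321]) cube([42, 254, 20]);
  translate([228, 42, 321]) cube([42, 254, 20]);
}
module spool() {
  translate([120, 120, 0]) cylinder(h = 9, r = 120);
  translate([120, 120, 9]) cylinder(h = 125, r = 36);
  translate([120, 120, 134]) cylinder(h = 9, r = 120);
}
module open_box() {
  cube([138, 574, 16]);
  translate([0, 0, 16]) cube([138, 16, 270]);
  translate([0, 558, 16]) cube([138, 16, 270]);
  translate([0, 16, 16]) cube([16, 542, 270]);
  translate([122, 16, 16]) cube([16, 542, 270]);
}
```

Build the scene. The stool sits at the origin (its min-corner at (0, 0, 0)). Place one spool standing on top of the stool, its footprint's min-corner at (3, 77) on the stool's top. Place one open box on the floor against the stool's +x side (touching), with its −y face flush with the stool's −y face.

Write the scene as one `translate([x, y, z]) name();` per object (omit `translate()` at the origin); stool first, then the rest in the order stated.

stool();
translate([3, 77, 439]) spool();
translate([270, 0, 0]) open_box();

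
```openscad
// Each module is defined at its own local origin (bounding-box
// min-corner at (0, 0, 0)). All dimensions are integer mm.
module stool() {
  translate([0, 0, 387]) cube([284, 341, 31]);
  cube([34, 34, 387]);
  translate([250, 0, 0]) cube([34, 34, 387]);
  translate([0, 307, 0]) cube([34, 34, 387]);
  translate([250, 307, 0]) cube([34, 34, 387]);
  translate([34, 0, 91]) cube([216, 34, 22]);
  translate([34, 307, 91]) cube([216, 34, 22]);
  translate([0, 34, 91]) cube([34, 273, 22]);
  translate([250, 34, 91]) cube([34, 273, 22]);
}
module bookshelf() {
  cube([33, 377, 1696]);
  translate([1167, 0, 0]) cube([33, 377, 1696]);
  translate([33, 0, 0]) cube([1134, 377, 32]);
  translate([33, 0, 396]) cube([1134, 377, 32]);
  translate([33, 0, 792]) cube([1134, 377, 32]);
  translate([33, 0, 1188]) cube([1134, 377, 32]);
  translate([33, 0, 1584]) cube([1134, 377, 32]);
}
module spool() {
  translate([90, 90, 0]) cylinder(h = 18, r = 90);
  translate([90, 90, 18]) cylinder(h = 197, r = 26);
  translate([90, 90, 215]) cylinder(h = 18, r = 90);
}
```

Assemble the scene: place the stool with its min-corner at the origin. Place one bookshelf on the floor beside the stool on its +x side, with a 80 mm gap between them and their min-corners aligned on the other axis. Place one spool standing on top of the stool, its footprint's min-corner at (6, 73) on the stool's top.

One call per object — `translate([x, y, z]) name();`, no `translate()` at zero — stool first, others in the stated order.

stool();
translate([364, 0, 0]) bookshelf();
translate([6, 73, 418]) spool();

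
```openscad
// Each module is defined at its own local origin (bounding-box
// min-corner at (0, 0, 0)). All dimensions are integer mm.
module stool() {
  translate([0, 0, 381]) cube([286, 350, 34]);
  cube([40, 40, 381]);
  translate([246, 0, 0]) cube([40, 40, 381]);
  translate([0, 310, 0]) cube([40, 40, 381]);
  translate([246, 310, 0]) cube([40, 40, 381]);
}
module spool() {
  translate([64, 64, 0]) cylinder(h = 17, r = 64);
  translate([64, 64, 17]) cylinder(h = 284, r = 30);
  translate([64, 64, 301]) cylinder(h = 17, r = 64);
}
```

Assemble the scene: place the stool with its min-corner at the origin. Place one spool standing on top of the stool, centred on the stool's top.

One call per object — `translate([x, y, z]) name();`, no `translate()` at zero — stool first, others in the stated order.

stool();
translate([79, 111, 415]) spool();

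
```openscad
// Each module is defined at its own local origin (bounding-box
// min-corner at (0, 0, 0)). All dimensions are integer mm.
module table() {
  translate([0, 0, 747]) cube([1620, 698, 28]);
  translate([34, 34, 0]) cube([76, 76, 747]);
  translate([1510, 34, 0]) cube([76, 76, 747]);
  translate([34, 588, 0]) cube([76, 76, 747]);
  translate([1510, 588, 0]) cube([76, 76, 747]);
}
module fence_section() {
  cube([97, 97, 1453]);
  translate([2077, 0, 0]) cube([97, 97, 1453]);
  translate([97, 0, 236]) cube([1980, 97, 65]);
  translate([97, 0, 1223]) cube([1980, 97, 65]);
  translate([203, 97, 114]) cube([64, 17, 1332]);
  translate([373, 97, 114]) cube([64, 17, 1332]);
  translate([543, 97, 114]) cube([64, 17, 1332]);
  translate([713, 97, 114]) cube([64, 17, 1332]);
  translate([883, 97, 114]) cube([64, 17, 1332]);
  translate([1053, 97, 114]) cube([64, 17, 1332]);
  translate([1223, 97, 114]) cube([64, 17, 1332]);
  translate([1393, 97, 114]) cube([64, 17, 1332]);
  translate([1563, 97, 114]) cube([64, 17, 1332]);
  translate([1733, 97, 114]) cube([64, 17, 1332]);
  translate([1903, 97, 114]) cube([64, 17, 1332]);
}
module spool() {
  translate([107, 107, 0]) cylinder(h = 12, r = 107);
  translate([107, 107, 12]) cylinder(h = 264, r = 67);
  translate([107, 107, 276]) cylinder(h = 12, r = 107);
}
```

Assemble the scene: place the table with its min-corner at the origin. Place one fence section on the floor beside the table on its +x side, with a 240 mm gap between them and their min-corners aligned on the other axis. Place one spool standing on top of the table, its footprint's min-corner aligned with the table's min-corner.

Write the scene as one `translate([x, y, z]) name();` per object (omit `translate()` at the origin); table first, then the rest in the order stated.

table();
translate([1860, 0, 0]) fence_section();
translate([0, 0, 775]) spool();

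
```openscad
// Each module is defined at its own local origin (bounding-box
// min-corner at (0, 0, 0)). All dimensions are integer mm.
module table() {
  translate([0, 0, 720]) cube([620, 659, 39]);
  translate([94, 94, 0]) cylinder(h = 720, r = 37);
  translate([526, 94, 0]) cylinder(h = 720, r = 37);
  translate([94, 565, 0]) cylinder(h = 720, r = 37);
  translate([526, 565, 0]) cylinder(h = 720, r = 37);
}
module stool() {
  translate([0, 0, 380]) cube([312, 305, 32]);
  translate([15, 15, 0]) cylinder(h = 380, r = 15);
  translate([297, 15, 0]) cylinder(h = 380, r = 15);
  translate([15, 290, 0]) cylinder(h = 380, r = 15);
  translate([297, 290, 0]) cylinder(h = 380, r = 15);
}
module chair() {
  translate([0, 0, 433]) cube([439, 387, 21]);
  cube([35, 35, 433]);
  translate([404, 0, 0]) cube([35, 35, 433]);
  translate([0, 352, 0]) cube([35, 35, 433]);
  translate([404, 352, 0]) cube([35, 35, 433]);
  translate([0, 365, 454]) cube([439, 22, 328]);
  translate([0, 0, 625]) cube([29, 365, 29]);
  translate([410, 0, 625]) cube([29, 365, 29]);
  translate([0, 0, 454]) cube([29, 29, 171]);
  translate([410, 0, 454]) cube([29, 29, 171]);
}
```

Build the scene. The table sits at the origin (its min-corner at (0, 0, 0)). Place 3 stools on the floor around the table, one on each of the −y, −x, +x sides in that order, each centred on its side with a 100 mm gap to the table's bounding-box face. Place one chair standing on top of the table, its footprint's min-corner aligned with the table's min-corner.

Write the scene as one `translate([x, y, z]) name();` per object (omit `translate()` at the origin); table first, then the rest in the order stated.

table();
translate([154, -405, 0]) stool();
translate([-412, 177, 0]) stool();
translate([720, 177, 0]) stool();
translate([0, 0, 759]) chair();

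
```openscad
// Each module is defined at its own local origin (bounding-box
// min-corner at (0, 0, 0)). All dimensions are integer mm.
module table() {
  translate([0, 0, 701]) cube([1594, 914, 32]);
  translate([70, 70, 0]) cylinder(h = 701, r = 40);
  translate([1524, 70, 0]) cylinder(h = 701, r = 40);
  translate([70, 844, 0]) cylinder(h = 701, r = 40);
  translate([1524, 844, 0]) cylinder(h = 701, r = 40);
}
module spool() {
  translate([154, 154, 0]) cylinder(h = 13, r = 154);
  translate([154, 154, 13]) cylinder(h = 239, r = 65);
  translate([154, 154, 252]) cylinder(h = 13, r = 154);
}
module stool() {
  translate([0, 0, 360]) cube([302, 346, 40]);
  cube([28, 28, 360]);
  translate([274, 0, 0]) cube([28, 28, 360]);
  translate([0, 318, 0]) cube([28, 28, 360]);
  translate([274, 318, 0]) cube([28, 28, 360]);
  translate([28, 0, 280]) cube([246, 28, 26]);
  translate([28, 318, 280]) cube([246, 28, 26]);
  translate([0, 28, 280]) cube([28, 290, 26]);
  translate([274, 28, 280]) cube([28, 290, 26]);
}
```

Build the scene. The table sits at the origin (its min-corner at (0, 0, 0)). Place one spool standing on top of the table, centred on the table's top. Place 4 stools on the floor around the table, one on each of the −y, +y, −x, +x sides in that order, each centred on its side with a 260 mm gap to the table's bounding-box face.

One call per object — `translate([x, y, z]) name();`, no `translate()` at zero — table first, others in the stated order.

table();
translate([643, 303, 733]) spool();
translate([646, -606, 0]) stool();
translate([646, 1174, 0]) stool();
translate([-562, 284, 0]) stool();
translate([1854, 284, 0]) stool();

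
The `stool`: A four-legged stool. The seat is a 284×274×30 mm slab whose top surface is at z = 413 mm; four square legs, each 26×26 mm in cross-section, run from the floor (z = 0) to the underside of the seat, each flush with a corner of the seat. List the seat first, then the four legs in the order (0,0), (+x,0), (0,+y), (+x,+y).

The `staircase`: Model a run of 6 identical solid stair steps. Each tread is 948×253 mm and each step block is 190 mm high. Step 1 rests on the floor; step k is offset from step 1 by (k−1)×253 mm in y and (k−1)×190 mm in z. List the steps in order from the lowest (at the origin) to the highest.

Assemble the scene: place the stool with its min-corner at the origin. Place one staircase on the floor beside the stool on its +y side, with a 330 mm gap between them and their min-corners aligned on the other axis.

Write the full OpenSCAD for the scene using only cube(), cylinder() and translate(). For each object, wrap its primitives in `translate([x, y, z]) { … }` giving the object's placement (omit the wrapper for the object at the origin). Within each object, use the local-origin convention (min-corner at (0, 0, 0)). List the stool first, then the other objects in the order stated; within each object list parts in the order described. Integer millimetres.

translate([0, 0, 383]) cube([284, 274, 30]);
cube([26, 26, 383]);
translate([258, 0, 0]) cube([26, 26, 383]);
translate([0, 248, 0]) cube([26, 26, 383]);
translate([258, 248, 0]) cube([26, 26, 383]);
translate([0, 604, 0]) {
  cube([948, 253, 190]);
  translate([0, 253, 190]) cube([948, 253, 190]);
  translate([0, 506, 380]) cube([948, 253, 190]);
  translate([0, 759, 570]) cube([948, 253, 190]);
  translate([0, 1012, 760]) cube([948, 253, 190]);
  translate([0, 1265, 950]) cube([948, 253, 190]);
}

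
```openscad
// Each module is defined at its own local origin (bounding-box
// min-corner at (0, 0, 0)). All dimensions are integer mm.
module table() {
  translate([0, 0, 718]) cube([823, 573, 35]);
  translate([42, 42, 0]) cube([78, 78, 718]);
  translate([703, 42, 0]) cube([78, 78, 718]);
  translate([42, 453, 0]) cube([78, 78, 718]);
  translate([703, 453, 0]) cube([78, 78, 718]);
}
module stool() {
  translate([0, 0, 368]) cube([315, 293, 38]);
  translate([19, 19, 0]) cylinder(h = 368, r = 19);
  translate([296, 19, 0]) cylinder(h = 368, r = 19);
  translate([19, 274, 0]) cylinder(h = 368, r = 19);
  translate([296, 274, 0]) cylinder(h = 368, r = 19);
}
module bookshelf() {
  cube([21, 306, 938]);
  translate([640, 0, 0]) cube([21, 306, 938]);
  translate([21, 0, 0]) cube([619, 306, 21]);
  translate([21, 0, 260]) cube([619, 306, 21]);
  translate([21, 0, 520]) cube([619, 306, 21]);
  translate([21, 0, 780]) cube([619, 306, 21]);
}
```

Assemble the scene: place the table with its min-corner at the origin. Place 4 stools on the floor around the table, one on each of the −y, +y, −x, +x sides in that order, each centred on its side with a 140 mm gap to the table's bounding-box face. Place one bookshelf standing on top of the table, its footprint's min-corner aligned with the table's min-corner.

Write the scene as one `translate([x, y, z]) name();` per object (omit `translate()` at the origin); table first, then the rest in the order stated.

table();
translate([254, -433, 0]) stool();
translate([254, 713, 0]) stool();
translate([-455, 140, 0]) stool();
translate([963, 140, 0]) stool();
translate([0, 0, 753]) bookshelf();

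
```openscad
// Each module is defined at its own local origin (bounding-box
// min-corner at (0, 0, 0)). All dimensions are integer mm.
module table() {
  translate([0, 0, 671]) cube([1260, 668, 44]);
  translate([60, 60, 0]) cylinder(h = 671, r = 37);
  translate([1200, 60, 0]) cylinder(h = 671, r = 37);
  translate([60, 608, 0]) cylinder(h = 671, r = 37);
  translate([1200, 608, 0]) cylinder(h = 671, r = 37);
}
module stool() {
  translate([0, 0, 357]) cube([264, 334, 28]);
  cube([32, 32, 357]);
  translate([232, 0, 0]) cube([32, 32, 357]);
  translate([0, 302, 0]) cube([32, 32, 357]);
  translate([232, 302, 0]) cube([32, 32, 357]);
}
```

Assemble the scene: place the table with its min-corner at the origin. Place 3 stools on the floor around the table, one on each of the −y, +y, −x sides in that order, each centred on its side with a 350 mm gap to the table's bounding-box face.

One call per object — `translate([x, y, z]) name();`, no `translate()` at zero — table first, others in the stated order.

table();
translate([498, -684, 0]) stool();
translate([498, 1018, 0]) stool();
translate([-614, 167, 0]) stool();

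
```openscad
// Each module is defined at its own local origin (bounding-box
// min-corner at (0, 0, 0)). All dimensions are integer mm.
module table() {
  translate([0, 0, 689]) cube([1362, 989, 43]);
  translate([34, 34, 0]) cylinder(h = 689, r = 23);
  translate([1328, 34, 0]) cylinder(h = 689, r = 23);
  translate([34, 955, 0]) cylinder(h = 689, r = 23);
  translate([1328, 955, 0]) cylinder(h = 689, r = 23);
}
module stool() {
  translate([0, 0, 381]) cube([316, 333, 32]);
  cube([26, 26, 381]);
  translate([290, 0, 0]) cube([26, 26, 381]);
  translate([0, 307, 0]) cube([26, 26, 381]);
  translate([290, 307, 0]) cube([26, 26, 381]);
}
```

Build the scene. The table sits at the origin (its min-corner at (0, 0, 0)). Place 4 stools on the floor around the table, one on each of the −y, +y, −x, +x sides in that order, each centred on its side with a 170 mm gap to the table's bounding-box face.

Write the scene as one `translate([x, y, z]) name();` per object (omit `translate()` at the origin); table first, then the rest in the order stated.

table();
translate([523, -503, 0]) stool();
translate([523, 1159, 0]) stool();
translate([-486, 328, 0]) stool();
translate([1532, 328, 0]) stool();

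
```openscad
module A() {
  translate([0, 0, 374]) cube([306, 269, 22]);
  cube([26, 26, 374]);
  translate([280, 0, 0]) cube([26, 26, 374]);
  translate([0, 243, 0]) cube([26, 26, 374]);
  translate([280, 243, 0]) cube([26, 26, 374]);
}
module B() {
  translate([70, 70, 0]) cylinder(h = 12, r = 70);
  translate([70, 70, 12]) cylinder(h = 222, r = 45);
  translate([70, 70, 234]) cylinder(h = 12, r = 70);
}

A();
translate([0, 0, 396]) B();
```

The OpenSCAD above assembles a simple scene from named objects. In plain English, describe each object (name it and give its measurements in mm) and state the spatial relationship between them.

A is a four-legged stool. The seat is 306×269 mm, 22 mm thick, top at z = 396 mm. It stands on four square legs, each 26×26 mm in cross-section, from z = 0 to the seat underside, each flush with a corner of the seat.

B is a spool: two coaxial disc flanges of radius 70 mm and thickness 12 mm, joined by a core cylinder of radius 45 mm and height 222 mm. The lower flange rests on z = 0 and the three cylinders share a vertical axis.

The spool is on top of the stool.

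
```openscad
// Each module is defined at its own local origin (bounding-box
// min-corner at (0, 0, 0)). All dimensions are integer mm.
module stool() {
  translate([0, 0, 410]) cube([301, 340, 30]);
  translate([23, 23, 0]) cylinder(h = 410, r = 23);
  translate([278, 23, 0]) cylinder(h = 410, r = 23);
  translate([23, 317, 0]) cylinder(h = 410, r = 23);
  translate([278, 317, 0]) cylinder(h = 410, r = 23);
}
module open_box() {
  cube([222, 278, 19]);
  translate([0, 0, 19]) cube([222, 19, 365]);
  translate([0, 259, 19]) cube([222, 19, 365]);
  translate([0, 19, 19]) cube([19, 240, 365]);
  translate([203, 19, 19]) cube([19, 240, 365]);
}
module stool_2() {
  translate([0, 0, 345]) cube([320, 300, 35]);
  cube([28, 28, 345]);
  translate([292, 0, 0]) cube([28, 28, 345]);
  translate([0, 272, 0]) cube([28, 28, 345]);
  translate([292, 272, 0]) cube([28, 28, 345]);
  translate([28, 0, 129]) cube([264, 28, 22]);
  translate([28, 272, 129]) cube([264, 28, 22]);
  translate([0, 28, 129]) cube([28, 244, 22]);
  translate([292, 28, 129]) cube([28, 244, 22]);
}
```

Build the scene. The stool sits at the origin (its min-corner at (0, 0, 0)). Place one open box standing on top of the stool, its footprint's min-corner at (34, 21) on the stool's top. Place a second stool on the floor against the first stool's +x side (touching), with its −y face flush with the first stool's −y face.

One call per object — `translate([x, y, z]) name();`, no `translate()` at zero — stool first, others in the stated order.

stool();
translate([34, 21, 440]) open_box();
translate([301, 0, 0]) stool_2();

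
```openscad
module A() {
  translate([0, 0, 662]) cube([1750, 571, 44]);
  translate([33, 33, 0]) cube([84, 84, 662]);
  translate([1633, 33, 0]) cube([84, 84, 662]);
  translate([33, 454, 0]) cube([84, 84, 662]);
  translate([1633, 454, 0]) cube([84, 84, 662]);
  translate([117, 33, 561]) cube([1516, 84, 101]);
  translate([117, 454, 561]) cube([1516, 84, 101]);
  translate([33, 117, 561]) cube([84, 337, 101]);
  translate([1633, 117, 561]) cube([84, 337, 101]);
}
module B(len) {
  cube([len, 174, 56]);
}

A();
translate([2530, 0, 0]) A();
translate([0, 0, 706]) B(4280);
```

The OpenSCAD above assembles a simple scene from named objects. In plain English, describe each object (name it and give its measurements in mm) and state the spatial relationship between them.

A is a table with a 1750×571 mm rectangular top, 44 mm thick, top surface at z = 706 mm, supported by four 84×84 mm square legs, each inset 33 mm from the nearest pair of top edges, running from the floor. Four apron rails, 84 mm thick and 101 mm tall, run between adjacent legs with their top edges flush with the underside of the top and their outer faces flush with the legs' outer faces.

B is a rectangular beam 4280 mm long (x), 174 mm deep (y), 56 mm thick (z).

The beam spans the tops of two tables placed 780 mm apart, resting at z = 706 mm.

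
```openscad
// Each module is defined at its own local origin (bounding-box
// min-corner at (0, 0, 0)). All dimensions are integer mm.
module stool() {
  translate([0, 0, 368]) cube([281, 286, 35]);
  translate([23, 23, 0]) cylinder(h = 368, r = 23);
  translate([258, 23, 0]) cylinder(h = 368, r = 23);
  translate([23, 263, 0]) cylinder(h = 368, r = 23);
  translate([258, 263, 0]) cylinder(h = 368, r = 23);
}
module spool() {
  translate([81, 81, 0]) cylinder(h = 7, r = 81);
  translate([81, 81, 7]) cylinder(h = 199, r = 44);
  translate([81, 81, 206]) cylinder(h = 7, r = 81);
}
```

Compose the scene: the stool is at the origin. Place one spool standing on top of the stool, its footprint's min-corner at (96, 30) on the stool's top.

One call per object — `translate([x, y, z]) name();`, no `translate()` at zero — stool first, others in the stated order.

stool();
translate([96, 30, 403]) spool();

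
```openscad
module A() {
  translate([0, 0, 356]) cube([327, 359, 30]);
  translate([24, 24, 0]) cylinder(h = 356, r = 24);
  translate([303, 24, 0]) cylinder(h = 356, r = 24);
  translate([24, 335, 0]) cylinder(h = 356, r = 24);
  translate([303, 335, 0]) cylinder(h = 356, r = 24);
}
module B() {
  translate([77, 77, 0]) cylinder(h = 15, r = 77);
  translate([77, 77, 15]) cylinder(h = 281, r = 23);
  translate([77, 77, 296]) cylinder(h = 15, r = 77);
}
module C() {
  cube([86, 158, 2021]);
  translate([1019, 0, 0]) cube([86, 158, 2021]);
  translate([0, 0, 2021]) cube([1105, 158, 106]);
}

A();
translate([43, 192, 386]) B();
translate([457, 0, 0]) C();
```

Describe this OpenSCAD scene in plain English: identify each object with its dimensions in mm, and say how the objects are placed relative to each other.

A is a four-legged stool. The seat is 327×359 mm, 30 mm thick, top at z = 386 mm. It stands on four round legs, each 48 mm in diameter, from z = 0 to the seat underside, each leg's axis is inset half a diameter from the nearest pair of seat edges (so the leg's bounding box is flush with the corner).

B is a spool: two coaxial disc flanges of radius 77 mm and thickness 15 mm, joined by a core cylinder of radius 23 mm and height 281 mm. The lower flange rests on z = 0 and the three cylinders share a vertical axis.

C is a door frame. The clear opening is 933 mm wide and 2021 mm high. Two 86 mm wide jambs, 158 mm deep, stand either side of the opening from the floor to the top of the opening. A 106 mm thick head sits across the top of both jambs, spanning the full outside width of the frame.

The spool is on top of the stool. The door frame is on the floor beside the stool on its +x side.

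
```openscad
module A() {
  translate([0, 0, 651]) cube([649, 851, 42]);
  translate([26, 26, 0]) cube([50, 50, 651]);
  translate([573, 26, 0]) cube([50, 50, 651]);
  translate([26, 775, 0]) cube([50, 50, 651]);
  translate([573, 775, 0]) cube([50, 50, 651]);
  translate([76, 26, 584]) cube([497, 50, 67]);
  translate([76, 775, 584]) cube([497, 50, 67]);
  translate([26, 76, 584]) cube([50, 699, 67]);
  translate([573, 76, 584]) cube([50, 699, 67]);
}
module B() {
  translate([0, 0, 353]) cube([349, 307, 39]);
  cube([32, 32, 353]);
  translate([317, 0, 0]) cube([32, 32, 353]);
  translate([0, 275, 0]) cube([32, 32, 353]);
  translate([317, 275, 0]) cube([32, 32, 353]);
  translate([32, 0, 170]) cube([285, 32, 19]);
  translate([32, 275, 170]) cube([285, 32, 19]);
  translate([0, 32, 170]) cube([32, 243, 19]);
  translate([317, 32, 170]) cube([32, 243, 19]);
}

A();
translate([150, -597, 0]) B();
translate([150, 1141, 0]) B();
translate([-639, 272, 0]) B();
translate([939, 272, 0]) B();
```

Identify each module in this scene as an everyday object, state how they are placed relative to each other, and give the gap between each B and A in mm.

Each stool's nearest face is 290 mm from the table's bounding box.

A is a table. B is a stool. Four stools sit around the table at the −y, +y, −x, +x sides. The gap between each stool and the table is 290 mm.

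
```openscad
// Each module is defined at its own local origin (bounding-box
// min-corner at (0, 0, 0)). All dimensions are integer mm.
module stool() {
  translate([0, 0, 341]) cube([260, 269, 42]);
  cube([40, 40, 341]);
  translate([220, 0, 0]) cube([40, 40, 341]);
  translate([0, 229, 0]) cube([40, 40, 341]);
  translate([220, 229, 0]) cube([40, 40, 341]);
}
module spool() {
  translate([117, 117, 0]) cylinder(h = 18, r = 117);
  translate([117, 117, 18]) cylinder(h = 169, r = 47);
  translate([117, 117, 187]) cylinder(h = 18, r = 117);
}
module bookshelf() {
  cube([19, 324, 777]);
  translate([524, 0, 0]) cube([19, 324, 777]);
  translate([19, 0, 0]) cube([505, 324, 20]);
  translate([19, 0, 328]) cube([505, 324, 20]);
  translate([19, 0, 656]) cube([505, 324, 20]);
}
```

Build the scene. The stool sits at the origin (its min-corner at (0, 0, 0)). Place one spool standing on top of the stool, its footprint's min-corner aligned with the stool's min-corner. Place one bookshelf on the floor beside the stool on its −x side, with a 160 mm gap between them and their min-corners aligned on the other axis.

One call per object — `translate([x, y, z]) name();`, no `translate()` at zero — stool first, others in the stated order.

stool();
translate([0, 0, 383]) spool();
translate([-703, 0, 0]) bookshelf();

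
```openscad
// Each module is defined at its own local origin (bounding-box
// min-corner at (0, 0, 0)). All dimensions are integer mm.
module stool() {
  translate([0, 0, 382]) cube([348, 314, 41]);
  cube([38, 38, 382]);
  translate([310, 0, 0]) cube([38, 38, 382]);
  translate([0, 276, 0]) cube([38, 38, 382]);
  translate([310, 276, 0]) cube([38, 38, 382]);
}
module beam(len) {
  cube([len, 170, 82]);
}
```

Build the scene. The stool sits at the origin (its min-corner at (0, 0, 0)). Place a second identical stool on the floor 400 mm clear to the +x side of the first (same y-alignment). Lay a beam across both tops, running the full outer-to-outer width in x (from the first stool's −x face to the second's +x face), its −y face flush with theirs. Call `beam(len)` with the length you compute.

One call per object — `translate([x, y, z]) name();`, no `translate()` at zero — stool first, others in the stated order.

stool();
translate([748, 0, 0]) stool();
translate([0, 0, 423]) beam(1096);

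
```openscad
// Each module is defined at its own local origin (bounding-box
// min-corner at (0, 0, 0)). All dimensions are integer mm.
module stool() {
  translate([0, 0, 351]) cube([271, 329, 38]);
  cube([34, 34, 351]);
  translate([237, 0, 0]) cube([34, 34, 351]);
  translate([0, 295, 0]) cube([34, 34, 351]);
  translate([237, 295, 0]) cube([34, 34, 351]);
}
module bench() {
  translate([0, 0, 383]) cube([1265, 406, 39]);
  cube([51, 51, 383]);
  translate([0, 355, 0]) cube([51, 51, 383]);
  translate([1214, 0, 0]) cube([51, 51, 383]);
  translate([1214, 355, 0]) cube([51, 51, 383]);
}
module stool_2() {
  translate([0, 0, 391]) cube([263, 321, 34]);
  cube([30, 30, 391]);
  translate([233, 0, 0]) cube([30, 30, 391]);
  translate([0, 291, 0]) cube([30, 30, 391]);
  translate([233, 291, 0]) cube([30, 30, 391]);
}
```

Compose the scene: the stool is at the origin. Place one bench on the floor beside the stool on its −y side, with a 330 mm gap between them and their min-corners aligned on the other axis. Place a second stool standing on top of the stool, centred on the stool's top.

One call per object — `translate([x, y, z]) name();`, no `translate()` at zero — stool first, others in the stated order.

stool();
translate([0, -736, 0]) bench();
translate([4, 4, 389]) stool_2();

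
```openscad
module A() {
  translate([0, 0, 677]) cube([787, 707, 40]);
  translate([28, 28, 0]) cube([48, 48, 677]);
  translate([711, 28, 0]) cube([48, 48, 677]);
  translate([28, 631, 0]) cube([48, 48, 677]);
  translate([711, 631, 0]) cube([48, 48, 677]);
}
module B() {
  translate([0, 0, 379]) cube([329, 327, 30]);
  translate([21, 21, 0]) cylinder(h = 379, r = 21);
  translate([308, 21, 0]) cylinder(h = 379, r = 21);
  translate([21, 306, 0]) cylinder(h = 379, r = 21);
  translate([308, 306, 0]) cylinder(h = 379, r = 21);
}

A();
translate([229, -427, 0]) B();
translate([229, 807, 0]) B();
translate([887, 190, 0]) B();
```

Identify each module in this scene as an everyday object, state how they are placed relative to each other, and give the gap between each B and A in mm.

Each stool's nearest face is 100 mm from the table's bounding box.

A is a table. B is a stool. Three stools sit around the table at the −y, +y, +x sides. The gap between each stool and the table is 100 mm.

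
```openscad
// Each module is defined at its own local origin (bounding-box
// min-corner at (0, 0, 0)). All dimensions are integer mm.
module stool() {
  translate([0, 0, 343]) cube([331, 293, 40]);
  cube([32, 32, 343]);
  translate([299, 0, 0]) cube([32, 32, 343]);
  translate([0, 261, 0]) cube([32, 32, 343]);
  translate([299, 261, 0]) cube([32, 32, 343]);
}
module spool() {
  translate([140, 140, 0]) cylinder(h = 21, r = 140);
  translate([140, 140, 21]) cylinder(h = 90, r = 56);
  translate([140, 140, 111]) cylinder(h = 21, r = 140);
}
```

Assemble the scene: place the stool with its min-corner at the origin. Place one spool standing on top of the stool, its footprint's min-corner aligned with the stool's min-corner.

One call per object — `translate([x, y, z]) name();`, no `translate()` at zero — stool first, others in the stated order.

stool();
translate([0, 0, 383]) spool();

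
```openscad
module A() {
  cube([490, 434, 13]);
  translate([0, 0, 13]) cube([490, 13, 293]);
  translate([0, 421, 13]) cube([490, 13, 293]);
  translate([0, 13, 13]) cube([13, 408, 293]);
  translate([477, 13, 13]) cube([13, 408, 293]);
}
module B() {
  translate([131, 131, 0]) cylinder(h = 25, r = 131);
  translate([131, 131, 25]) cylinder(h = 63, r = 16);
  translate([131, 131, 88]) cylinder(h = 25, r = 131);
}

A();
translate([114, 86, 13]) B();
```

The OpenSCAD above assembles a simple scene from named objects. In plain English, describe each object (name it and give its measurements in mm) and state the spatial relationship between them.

A is an open storage box with external size 490×434×306 mm and wall thickness 13 mm (the base is also 13 mm thick). The base covers the whole footprint; the four walls stand on the base, with the y-facing walls full-width and the x-facing walls fitting between their inner faces.

B is a spool: two coaxial disc flanges of radius 131 mm and thickness 25 mm, joined by a core cylinder of radius 16 mm and height 63 mm. The lower flange rests on z = 0 and the three cylinders share a vertical axis.

The spool sits inside the open box, centred.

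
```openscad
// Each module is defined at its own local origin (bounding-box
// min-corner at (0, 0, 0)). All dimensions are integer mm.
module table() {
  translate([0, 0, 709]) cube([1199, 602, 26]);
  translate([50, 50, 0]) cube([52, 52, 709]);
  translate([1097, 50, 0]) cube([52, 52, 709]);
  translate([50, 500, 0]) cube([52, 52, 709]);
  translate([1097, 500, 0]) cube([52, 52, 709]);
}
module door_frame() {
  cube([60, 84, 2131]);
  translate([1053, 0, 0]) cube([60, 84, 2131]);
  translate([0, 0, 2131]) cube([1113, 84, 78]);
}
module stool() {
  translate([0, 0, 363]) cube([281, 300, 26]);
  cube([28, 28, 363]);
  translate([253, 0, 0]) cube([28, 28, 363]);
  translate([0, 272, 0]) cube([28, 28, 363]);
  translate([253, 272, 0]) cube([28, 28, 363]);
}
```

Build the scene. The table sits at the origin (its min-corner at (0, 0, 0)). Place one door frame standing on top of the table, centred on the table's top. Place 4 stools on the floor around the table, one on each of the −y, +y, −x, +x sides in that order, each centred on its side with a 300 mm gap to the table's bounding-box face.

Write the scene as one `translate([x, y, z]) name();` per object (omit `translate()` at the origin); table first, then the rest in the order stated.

table();
translate([43, 259, 735]) door_frame();
translate([459, -600, 0]) stool();
translate([459, 902, 0]) stool();
translate([-581, 151, 0]) stool();
translate([1499, 151, 0]) stool();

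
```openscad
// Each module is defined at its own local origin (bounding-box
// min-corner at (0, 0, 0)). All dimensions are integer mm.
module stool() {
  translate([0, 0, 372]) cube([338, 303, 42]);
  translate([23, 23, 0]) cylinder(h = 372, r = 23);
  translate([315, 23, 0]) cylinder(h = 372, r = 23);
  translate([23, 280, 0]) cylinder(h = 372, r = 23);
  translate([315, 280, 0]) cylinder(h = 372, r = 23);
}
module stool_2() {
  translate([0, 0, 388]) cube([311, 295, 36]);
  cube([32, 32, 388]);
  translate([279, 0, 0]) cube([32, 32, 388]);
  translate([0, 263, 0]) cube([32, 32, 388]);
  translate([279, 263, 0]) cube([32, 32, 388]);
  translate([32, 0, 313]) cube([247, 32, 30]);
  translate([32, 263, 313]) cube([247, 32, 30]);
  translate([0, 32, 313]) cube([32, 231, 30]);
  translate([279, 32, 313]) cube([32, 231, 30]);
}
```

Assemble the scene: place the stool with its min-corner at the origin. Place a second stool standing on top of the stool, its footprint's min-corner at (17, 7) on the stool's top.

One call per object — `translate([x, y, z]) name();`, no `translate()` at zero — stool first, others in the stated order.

stool();
translate([17, 7, 414]) stool_2();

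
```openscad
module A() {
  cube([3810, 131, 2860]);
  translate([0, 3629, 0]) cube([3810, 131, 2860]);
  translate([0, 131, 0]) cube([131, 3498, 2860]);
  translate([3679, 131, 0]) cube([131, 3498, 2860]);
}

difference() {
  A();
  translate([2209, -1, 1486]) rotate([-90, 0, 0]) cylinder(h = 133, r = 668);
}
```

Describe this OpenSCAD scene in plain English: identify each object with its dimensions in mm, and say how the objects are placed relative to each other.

A is a box-shaped house frame (walls only): outside footprint 3810×3760 mm, wall height 2860 mm, wall thickness 131 mm. The two y-facing walls run the full x-width; the two x-facing walls fit between the inner faces of the y-facing walls.

The house frame has a circular hole of radius 668 mm through its front wall, centred at (x = 2209, z = 1486).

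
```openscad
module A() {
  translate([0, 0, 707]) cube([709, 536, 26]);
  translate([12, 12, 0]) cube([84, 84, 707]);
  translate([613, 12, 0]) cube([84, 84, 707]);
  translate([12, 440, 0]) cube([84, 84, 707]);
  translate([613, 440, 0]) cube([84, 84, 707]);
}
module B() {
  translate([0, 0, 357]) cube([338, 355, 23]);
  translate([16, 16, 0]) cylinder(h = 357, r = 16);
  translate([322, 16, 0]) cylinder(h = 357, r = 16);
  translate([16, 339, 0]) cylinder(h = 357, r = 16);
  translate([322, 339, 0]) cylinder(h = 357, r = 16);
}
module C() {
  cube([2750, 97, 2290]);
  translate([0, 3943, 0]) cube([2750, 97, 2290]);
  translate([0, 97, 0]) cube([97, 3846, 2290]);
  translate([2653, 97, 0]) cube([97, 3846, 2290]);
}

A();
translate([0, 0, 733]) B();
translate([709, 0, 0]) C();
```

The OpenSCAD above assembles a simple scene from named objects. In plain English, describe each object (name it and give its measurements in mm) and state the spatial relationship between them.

A is a table: top 709 mm (x) × 536 mm (y), 26 mm thick, upper face at z = 733 mm, on four 84×84 mm square legs, each inset 12 mm from the nearest pair of top edges, running from z = 0 to the bottom of the top.

B is a four-legged stool. The seat is a 338×355×23 mm slab whose top surface is at z = 380 mm; four round legs, each 32 mm in diameter, run from the floor (z = 0) to the underside of the seat, each leg's axis is inset half a diameter from the nearest pair of seat edges (so the leg's bounding box is flush with the corner).

C is the wall frame of a small rectangular building: four walls, each 2290 mm tall and 97 mm thick, enclosing a footprint 2750 mm (x) by 4040 mm (y) outside-to-outside, with no floor or roof. The front and back walls (the −y and +y sides) span the full width; the two side walls fit between them.

The stool is on top of the table. The house frame is against the table's +x side, with their −y faces flush.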